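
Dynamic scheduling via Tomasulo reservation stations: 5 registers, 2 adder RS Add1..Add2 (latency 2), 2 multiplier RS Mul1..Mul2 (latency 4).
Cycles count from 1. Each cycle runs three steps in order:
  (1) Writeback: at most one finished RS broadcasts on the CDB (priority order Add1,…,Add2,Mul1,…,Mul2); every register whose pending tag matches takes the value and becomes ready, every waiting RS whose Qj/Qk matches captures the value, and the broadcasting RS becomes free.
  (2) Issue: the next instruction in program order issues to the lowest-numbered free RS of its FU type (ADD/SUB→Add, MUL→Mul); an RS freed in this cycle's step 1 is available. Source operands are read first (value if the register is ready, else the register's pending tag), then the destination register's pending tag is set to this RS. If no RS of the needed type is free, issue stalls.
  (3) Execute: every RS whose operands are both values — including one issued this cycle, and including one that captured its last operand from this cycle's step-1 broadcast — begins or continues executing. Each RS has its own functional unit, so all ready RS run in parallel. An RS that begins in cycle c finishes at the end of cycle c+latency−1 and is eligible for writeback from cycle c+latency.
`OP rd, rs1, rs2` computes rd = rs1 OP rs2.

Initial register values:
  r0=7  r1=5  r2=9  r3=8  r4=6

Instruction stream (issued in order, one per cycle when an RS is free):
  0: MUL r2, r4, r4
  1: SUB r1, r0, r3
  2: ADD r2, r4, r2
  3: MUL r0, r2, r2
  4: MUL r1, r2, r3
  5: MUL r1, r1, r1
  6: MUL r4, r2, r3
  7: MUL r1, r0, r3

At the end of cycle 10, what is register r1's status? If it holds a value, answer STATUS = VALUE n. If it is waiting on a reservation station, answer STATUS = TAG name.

c1: issue MUL r2<-Mul1 | r0:7,r1:5,r2:Mul1,r3:8,r4:6
c2: issue SUB r1<-Add1 | r0:7,r1:Add1,r2:Mul1,r3:8,r4:6
c3: issue ADD r2<-Add2 | r0:7,r1:Add1,r2:Add2,r3:8,r4:6
c4: CDB Add1=-1; issue MUL r0<-Mul2 | r0:Mul2,r1:-1,r2:Add2,r3:8,r4:6
c5: CDB Mul1=36; issue MUL r1<-Mul1 | r0:Mul2,r1:Mul1,r2:Add2,r3:8,r4:6
c6: stall | r0:Mul2,r1:Mul1,r2:Add2,r3:8,r4:6
c7: CDB Add2=42; stall | r0:Mul2,r1:Mul1,r2:42,r3:8,r4:6
c8: stall | r0:Mul2,r1:Mul1,r2:42,r3:8,r4:6
c9: stall | r0:Mul2,r1:Mul1,r2:42,r3:8,r4:6
c10: stall | r0:Mul2,r1:Mul1,r2:42,r3:8,r4:6

STATUS = TAG Mul1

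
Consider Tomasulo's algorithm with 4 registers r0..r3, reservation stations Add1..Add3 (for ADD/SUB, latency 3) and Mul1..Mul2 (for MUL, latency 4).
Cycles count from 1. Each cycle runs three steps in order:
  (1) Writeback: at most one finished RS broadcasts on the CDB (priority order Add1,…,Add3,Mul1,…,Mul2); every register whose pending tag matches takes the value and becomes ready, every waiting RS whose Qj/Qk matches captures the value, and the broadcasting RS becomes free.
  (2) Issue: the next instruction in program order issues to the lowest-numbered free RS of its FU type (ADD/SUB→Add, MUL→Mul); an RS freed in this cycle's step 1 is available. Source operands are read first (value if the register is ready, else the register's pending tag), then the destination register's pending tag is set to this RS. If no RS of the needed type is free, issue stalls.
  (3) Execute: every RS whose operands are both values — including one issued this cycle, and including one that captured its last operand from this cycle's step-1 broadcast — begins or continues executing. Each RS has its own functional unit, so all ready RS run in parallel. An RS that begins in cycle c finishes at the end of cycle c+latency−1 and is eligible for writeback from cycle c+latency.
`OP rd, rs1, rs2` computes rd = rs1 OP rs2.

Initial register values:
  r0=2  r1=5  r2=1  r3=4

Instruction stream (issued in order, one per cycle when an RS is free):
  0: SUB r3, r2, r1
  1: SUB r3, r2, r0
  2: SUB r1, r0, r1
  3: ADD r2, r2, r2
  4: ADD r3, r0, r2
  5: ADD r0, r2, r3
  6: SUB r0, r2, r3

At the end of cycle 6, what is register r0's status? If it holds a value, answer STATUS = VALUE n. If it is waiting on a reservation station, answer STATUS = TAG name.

  c1: issue SUB r3<-Add1  regs: r0:2,r1:5,r2:1,r3:Add1
  c2: issue SUB r3<-Add2  regs: r0:2,r1:5,r2:1,r3:Add2
  c3: issue SUB r1<-Add3  regs: r0:2,r1:Add3,r2:1,r3:Add2
  c4: CDB Add1=-4; issue ADD r2<-Add1  regs: r0:2,r1:Add3,r2:Add1,r3:Add2
  c5: CDB Add2=-1; issue ADD r3<-Add2  regs: r0:2,r1:Add3,r2:Add1,r3:Add2
  c6: CDB Add3=-3; issue ADD r0<-Add3  regs: r0:Add3,r1:-3,r2:Add1,r3:Add2

STATUS = TAG Add3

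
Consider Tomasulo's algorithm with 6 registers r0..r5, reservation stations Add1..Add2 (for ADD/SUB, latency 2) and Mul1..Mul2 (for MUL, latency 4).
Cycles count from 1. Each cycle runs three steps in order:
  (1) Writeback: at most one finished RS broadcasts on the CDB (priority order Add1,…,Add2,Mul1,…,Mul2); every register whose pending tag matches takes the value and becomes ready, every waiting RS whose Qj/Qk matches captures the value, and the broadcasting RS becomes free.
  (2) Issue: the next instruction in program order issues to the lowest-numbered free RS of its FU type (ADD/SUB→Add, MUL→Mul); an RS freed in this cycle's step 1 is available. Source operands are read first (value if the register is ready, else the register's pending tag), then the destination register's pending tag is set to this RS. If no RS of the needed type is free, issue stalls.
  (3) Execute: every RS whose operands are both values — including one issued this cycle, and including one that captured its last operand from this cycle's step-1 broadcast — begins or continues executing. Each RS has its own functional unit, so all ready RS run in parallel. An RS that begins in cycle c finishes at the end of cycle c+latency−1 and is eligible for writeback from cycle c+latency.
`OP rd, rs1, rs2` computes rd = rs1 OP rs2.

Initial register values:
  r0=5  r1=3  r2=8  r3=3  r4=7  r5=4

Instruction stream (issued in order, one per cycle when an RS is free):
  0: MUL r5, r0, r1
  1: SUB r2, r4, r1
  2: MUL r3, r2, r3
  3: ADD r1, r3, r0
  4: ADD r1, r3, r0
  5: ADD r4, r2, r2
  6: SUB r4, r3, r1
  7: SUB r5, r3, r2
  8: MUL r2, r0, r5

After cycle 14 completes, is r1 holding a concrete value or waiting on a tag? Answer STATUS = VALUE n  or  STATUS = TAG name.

STATUS = VALUE 17

c1: issue MUL r5<-Mul1 | r0:5,r1:3,r2:8,r3:3,r4:7,r5:Mul1
c2: issue SUB r2<-Add1 | r0:5,r1:3,r2:Add1,r3:3,r4:7,r5:Mul1
c3: issue MUL r3<-Mul2 | r0:5,r1:3,r2:Add1,r3:Mul2,r4:7,r5:Mul1
c4: CDB Add1=4; issue ADD r1<-Add1 | r0:5,r1:Add1,r2:4,r3:Mul2,r4:7,r5:Mul1
c5: CDB Mul1=15; issue ADD r1<-Add2 | r0:5,r1:Add2,r2:4,r3:Mul2,r4:7,r5:15
c6: stall | r0:5,r1:Add2,r2:4,r3:Mul2,r4:7,r5:15
c7: stall | r0:5,r1:Add2,r2:4,r3:Mul2,r4:7,r5:15
c8: CDB Mul2=12; stall | r0:5,r1:Add2,r2:4,r3:12,r4:7,r5:15
c9: stall | r0:5,r1:Add2,r2:4,r3:12,r4:7,r5:15
c10: CDB Add1=17; issue ADD r4<-Add1 | r0:5,r1:Add2,r2:4,r3:12,r4:Add1,r5:15
c11: CDB Add2=17; issue SUB r4<-Add2 | r0:5,r1:17,r2:4,r3:12,r4:Add2,r5:15
c12: CDB Add1=8; issue SUB r5<-Add1 | r0:5,r1:17,r2:4,r3:12,r4:Add2,r5:Add1
c13: CDB Add2=-5; issue MUL r2<-Mul1 | r0:5,r1:17,r2:Mul1,r3:12,r4:-5,r5:Add1
c14: CDB Add1=8 | r0:5,r1:17,r2:Mul1,r3:12,r4:-5,r5:8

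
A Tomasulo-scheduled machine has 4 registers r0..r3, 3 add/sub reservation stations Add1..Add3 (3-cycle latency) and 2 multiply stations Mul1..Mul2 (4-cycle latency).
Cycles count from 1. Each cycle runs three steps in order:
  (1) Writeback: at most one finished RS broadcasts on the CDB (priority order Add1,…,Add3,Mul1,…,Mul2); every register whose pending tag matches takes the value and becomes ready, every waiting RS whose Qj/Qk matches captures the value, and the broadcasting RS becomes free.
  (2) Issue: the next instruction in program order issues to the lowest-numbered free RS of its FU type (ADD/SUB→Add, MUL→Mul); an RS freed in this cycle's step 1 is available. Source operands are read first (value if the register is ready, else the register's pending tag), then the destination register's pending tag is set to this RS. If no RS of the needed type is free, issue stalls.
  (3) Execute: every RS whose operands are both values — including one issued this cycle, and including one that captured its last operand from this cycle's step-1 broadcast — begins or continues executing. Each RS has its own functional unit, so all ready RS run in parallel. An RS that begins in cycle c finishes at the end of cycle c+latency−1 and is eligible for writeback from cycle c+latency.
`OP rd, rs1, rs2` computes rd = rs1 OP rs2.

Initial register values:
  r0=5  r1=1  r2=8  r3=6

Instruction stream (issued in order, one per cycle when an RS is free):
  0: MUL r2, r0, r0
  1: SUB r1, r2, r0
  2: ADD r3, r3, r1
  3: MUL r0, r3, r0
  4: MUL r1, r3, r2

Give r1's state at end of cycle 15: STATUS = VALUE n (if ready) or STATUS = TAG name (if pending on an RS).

STATUS = VALUE 650

c1: issue MUL r2<-Mul1 | r0:5,r1:1,r2:Mul1,r3:6
c2: issue SUB r1<-Add1 | r0:5,r1:Add1,r2:Mul1,r3:6
c3: issue ADD r3<-Add2 | r0:5,r1:Add1,r2:Mul1,r3:Add2
c4: issue MUL r0<-Mul2 | r0:Mul2,r1:Add1,r2:Mul1,r3:Add2
c5: CDB Mul1=25; issue MUL r1<-Mul1 | r0:Mul2,r1:Mul1,r2:25,r3:Add2
c6: - | r0:Mul2,r1:Mul1,r2:25,r3:Add2
c7: - | r0:Mul2,r1:Mul1,r2:25,r3:Add2
c8: CDB Add1=20 | r0:Mul2,r1:Mul1,r2:25,r3:Add2
c9: - | r0:Mul2,r1:Mul1,r2:25,r3:Add2
c10: - | r0:Mul2,r1:Mul1,r2:25,r3:Add2
c11: CDB Add2=26 | r0:Mul2,r1:Mul1,r2:25,r3:26
c12: - | r0:Mul2,r1:Mul1,r2:25,r3:26
c13: - | r0:Mul2,r1:Mul1,r2:25,r3:26
c14: - | r0:Mul2,r1:Mul1,r2:25,r3:26
c15: CDB Mul1=650 | r0:Mul2,r1:650,r2:25,r3:26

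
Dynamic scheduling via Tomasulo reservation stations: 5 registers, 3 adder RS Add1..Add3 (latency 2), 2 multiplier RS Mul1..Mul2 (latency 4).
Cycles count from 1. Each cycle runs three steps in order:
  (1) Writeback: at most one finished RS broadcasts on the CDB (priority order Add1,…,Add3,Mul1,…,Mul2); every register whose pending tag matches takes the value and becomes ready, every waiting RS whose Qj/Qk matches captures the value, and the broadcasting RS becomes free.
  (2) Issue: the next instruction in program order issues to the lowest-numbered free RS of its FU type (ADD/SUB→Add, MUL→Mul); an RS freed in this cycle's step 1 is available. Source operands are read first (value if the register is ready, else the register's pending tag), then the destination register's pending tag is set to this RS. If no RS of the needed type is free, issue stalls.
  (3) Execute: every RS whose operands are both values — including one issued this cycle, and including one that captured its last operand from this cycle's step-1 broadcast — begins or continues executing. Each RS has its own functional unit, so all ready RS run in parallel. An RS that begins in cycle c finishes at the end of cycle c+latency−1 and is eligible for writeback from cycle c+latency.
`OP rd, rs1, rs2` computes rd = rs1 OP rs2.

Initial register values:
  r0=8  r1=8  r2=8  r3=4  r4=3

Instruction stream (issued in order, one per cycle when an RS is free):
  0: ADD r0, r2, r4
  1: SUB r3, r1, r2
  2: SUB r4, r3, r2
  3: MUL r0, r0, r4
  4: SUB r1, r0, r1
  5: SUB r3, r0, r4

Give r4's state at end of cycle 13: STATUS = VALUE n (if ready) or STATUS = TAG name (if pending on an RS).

  c1: issue ADD r0<-Add1  regs: r0:Add1,r1:8,r2:8,r3:4,r4:3
  c2: issue SUB r3<-Add2  regs: r0:Add1,r1:8,r2:8,r3:Add2,r4:3
  c3: CDB Add1=11; issue SUB r4<-Add1  regs: r0:11,r1:8,r2:8,r3:Add2,r4:Add1
  c4: CDB Add2=0; issue MUL r0<-Mul1  regs: r0:Mul1,r1:8,r2:8,r3:0,r4:Add1
  c5: issue SUB r1<-Add2  regs: r0:Mul1,r1:Add2,r2:8,r3:0,r4:Add1
  c6: CDB Add1=-8; issue SUB r3<-Add1  regs: r0:Mul1,r1:Add2,r2:8,r3:Add1,r4:-8
  c7: -  regs: r0:Mul1,r1:Add2,r2:8,r3:Add1,r4:-8
  c8: -  regs: r0:Mul1,r1:Add2,r2:8,r3:Add1,r4:-8
  c9: -  regs: r0:Mul1,r1:Add2,r2:8,r3:Add1,r4:-8
  c10: CDB Mul1=-88  regs: r0:-88,r1:Add2,r2:8,r3:Add1,r4:-8
  c11: -  regs: r0:-88,r1:Add2,r2:8,r3:Add1,r4:-8
  c12: CDB Add1=-80  regs: r0:-88,r1:Add2,r2:8,r3:-80,r4:-8
  c13: CDB Add2=-96  regs: r0:-88,r1:-96,r2:8,r3:-80,r4:-8

STATUS = VALUE -8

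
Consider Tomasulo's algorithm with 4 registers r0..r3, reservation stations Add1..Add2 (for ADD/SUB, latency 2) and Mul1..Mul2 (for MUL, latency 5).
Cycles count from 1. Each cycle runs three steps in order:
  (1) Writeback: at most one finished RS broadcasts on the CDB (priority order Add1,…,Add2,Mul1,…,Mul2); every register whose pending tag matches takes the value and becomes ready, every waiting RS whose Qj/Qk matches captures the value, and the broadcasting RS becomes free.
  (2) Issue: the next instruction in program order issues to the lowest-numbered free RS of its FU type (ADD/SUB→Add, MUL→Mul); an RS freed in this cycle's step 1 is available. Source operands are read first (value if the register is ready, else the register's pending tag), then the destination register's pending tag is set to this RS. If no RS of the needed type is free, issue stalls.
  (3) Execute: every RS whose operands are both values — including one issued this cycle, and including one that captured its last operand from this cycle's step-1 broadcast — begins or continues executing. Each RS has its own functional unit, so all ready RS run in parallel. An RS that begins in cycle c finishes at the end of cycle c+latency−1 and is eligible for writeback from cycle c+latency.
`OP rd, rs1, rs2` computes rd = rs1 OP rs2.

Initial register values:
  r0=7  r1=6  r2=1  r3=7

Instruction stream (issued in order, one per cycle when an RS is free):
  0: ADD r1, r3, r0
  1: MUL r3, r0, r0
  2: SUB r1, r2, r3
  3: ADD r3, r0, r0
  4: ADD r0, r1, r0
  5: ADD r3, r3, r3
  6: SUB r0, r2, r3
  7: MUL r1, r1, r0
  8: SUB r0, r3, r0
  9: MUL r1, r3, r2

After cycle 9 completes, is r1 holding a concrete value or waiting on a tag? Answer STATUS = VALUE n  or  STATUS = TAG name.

cycle 1: issue ADD r1<-Add1 // r0:7,r1:Add1,r2:1,r3:7
cycle 2: issue MUL r3<-Mul1 // r0:7,r1:Add1,r2:1,r3:Mul1
cycle 3: CDB Add1=14; issue SUB r1<-Add1 // r0:7,r1:Add1,r2:1,r3:Mul1
cycle 4: issue ADD r3<-Add2 // r0:7,r1:Add1,r2:1,r3:Add2
cycle 5: stall // r0:7,r1:Add1,r2:1,r3:Add2
cycle 6: CDB Add2=14; issue ADD r0<-Add2 // r0:Add2,r1:Add1,r2:1,r3:14
cycle 7: CDB Mul1=49; stall // r0:Add2,r1:Add1,r2:1,r3:14
cycle 8: stall // r0:Add2,r1:Add1,r2:1,r3:14
cycle 9: CDB Add1=-48; issue ADD r3<-Add1 // r0:Add2,r1:-48,r2:1,r3:Add1

STATUS = VALUE -48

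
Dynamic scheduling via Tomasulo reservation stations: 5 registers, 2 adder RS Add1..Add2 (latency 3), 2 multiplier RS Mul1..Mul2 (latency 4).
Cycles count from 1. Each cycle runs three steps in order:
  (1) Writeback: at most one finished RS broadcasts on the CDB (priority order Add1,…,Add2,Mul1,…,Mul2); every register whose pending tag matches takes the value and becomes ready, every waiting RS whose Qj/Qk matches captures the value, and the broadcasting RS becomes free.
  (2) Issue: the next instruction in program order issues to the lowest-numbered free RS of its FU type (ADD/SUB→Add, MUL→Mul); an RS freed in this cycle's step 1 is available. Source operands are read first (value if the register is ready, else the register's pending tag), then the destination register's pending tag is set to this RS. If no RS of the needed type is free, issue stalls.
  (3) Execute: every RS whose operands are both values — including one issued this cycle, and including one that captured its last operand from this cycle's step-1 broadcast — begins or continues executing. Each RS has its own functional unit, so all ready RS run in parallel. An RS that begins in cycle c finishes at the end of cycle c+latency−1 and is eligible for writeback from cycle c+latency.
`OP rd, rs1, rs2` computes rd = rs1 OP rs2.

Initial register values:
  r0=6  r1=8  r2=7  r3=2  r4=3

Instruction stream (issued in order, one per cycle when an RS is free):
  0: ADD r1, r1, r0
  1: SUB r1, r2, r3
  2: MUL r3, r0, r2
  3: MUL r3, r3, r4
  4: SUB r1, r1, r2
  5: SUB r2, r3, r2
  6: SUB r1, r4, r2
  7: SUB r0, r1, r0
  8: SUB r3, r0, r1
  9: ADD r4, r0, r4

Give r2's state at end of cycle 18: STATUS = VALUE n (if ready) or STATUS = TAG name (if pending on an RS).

c1: issue ADD r1<-Add1 | r0:6,r1:Add1,r2:7,r3:2,r4:3
c2: issue SUB r1<-Add2 | r0:6,r1:Add2,r2:7,r3:2,r4:3
c3: issue MUL r3<-Mul1 | r0:6,r1:Add2,r2:7,r3:Mul1,r4:3
c4: CDB Add1=14; issue MUL r3<-Mul2 | r0:6,r1:Add2,r2:7,r3:Mul2,r4:3
c5: CDB Add2=5; issue SUB r1<-Add1 | r0:6,r1:Add1,r2:7,r3:Mul2,r4:3
c6: issue SUB r2<-Add2 | r0:6,r1:Add1,r2:Add2,r3:Mul2,r4:3
c7: CDB Mul1=42; stall | r0:6,r1:Add1,r2:Add2,r3:Mul2,r4:3
c8: CDB Add1=-2; issue SUB r1<-Add1 | r0:6,r1:Add1,r2:Add2,r3:Mul2,r4:3
c9: stall | r0:6,r1:Add1,r2:Add2,r3:Mul2,r4:3
c10: stall | r0:6,r1:Add1,r2:Add2,r3:Mul2,r4:3
c11: CDB Mul2=126; stall | r0:6,r1:Add1,r2:Add2,r3:126,r4:3
c12: stall | r0:6,r1:Add1,r2:Add2,r3:126,r4:3
c13: stall | r0:6,r1:Add1,r2:Add2,r3:126,r4:3
c14: CDB Add2=119; issue SUB r0<-Add2 | r0:Add2,r1:Add1,r2:119,r3:126,r4:3
c15: stall | r0:Add2,r1:Add1,r2:119,r3:126,r4:3
c16: stall | r0:Add2,r1:Add1,r2:119,r3:126,r4:3
c17: CDB Add1=-116; issue SUB r3<-Add1 | r0:Add2,r1:-116,r2:119,r3:Add1,r4:3
c18: stall | r0:Add2,r1:-116,r2:119,r3:Add1,r4:3

STATUS = VALUE 119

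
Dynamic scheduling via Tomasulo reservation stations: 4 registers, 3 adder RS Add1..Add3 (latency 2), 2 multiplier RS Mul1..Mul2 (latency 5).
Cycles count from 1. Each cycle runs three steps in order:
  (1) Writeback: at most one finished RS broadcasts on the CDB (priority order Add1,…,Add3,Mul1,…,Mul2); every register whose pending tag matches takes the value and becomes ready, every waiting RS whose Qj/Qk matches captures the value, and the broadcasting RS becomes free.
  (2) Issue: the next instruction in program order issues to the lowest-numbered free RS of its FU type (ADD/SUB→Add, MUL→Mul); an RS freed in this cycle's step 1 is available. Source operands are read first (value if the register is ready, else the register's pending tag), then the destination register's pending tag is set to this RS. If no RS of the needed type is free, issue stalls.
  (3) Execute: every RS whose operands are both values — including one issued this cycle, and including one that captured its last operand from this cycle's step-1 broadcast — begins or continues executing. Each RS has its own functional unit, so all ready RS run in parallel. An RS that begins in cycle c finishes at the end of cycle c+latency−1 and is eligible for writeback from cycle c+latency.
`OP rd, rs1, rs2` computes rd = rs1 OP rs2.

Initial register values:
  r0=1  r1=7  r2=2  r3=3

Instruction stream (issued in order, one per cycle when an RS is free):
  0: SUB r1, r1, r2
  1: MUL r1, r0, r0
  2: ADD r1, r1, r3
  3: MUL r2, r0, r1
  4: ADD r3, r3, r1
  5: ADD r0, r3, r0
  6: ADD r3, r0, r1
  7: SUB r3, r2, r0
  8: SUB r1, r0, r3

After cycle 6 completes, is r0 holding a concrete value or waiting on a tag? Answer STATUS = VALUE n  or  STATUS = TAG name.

cycle 1: issue SUB r1<-Add1 // r0:1,r1:Add1,r2:2,r3:3
cycle 2: issue MUL r1<-Mul1 // r0:1,r1:Mul1,r2:2,r3:3
cycle 3: CDB Add1=5; issue ADD r1<-Add1 // r0:1,r1:Add1,r2:2,r3:3
cycle 4: issue MUL r2<-Mul2 // r0:1,r1:Add1,r2:Mul2,r3:3
cycle 5: issue ADD r3<-Add2 // r0:1,r1:Add1,r2:Mul2,r3:Add2
cycle 6: issue ADD r0<-Add3 // r0:Add3,r1:Add1,r2:Mul2,r3:Add2

STATUS = TAG Add3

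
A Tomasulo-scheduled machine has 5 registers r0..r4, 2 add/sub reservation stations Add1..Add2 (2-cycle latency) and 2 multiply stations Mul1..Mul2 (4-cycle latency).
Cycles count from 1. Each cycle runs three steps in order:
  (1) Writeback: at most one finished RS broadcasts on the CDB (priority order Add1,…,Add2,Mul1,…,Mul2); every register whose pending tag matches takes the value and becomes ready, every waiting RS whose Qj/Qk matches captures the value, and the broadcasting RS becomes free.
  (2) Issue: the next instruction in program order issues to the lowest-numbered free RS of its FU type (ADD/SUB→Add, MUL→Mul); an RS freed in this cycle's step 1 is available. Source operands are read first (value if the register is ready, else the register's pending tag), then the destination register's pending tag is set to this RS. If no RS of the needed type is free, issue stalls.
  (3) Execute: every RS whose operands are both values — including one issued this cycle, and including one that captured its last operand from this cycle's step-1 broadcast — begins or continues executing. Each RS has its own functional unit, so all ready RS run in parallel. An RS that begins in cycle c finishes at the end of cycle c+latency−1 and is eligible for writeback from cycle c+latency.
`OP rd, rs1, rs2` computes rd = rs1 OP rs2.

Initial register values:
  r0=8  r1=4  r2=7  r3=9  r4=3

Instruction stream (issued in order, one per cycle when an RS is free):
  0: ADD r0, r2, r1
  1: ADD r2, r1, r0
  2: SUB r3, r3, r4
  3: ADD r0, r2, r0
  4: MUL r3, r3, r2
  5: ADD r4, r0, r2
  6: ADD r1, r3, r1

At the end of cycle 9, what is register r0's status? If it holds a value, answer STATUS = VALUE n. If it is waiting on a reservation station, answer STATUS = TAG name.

STATUS = VALUE 26

cycle 1: issue ADD r0<-Add1 // r0:Add1,r1:4,r2:7,r3:9,r4:3
cycle 2: issue ADD r2<-Add2 // r0:Add1,r1:4,r2:Add2,r3:9,r4:3
cycle 3: CDB Add1=11; issue SUB r3<-Add1 // r0:11,r1:4,r2:Add2,r3:Add1,r4:3
cycle 4: stall // r0:11,r1:4,r2:Add2,r3:Add1,r4:3
cycle 5: CDB Add1=6; issue ADD r0<-Add1 // r0:Add1,r1:4,r2:Add2,r3:6,r4:3
cycle 6: CDB Add2=15; issue MUL r3<-Mul1 // r0:Add1,r1:4,r2:15,r3:Mul1,r4:3
cycle 7: issue ADD r4<-Add2 // r0:Add1,r1:4,r2:15,r3:Mul1,r4:Add2
cycle 8: CDB Add1=26; issue ADD r1<-Add1 // r0:26,r1:Add1,r2:15,r3:Mul1,r4:Add2
cycle 9: - // r0:26,r1:Add1,r2:15,r3:Mul1,r4:Add2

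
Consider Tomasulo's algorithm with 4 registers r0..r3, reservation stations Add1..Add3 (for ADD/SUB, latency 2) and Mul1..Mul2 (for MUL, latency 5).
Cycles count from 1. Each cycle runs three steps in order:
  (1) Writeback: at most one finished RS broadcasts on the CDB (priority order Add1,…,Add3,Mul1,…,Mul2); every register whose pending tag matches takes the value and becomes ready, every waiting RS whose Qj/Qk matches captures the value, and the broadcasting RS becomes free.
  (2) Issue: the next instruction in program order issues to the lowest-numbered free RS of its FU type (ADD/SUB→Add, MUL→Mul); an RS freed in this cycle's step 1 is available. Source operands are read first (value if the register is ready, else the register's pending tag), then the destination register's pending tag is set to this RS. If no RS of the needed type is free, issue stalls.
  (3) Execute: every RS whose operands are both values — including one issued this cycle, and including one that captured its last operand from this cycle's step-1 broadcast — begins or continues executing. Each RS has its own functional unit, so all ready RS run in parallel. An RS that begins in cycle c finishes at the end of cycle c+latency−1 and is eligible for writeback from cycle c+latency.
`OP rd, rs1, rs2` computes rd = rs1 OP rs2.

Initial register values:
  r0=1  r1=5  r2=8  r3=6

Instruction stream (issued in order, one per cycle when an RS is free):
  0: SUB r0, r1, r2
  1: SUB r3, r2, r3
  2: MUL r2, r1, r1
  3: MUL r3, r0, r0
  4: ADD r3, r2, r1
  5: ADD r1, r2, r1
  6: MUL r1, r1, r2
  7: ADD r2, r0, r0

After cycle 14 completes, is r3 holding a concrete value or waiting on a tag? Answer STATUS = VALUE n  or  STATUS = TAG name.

c1: issue SUB r0<-Add1 | r0:Add1,r1:5,r2:8,r3:6
c2: issue SUB r3<-Add2 | r0:Add1,r1:5,r2:8,r3:Add2
c3: CDB Add1=-3; issue MUL r2<-Mul1 | r0:-3,r1:5,r2:Mul1,r3:Add2
c4: CDB Add2=2; issue MUL r3<-Mul2 | r0:-3,r1:5,r2:Mul1,r3:Mul2
c5: issue ADD r3<-Add1 | r0:-3,r1:5,r2:Mul1,r3:Add1
c6: issue ADD r1<-Add2 | r0:-3,r1:Add2,r2:Mul1,r3:Add1
c7: stall | r0:-3,r1:Add2,r2:Mul1,r3:Add1
c8: CDB Mul1=25; issue MUL r1<-Mul1 | r0:-3,r1:Mul1,r2:25,r3:Add1
c9: CDB Mul2=9; issue ADD r2<-Add3 | r0:-3,r1:Mul1,r2:Add3,r3:Add1
c10: CDB Add1=30 | r0:-3,r1:Mul1,r2:Add3,r3:30
c11: CDB Add2=30 | r0:-3,r1:Mul1,r2:Add3,r3:30
c12: CDB Add3=-6 | r0:-3,r1:Mul1,r2:-6,r3:30
c13: - | r0:-3,r1:Mul1,r2:-6,r3:30
c14: - | r0:-3,r1:Mul1,r2:-6,r3:30

STATUS = VALUE 30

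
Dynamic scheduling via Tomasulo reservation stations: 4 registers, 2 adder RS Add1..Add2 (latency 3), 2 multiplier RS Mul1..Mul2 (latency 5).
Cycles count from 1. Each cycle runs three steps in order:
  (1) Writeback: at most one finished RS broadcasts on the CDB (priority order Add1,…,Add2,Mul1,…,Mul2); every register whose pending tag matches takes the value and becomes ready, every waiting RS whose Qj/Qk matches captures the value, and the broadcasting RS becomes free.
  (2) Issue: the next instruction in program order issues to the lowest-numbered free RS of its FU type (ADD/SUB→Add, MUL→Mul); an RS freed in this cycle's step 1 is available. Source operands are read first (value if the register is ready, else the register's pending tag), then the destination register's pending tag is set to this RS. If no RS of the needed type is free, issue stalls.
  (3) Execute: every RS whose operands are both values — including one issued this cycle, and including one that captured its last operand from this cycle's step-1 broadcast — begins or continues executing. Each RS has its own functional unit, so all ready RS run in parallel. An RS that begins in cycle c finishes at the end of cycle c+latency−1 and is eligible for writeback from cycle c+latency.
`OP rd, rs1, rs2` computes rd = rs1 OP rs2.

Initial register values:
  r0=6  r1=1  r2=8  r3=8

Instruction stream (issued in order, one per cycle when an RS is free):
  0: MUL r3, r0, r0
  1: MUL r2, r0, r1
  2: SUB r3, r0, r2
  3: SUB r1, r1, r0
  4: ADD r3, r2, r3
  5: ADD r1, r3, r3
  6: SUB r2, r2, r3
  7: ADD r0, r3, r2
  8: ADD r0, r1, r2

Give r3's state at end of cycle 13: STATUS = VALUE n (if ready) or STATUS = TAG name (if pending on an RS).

c1: issue MUL r3<-Mul1 | r0:6,r1:1,r2:8,r3:Mul1
c2: issue MUL r2<-Mul2 | r0:6,r1:1,r2:Mul2,r3:Mul1
c3: issue SUB r3<-Add1 | r0:6,r1:1,r2:Mul2,r3:Add1
c4: issue SUB r1<-Add2 | r0:6,r1:Add2,r2:Mul2,r3:Add1
c5: stall | r0:6,r1:Add2,r2:Mul2,r3:Add1
c6: CDB Mul1=36; stall | r0:6,r1:Add2,r2:Mul2,r3:Add1
c7: CDB Add2=-5; issue ADD r3<-Add2 | r0:6,r1:-5,r2:Mul2,r3:Add2
c8: CDB Mul2=6; stall | r0:6,r1:-5,r2:6,r3:Add2
c9: stall | r0:6,r1:-5,r2:6,r3:Add2
c10: stall | r0:6,r1:-5,r2:6,r3:Add2
c11: CDB Add1=0; issue ADD r1<-Add1 | r0:6,r1:Add1,r2:6,r3:Add2
c12: stall | r0:6,r1:Add1,r2:6,r3:Add2
c13: stall | r0:6,r1:Add1,r2:6,r3:Add2

STATUS = TAG Add2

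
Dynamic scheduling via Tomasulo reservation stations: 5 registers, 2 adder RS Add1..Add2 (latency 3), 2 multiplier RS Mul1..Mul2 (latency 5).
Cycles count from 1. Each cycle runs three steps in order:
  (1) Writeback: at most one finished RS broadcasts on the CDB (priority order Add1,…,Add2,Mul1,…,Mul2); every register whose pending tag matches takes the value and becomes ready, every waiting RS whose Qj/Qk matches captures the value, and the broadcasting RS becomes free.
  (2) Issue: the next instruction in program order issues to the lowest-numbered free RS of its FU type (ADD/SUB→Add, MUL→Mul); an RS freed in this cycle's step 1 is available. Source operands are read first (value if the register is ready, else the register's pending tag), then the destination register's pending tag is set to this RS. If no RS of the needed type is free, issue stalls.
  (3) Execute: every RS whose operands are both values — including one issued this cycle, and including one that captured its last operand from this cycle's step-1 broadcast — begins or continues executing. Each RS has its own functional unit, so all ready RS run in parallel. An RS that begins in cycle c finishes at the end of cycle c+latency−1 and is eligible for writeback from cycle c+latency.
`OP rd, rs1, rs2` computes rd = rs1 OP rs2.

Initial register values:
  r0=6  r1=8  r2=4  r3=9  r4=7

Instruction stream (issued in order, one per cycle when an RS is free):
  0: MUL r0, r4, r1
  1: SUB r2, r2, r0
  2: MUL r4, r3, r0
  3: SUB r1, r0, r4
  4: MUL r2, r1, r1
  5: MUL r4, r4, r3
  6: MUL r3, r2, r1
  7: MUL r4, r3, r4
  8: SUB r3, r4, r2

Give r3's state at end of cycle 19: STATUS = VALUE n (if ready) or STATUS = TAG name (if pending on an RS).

c1: issue MUL r0<-Mul1 | r0:Mul1,r1:8,r2:4,r3:9,r4:7
c2: issue SUB r2<-Add1 | r0:Mul1,r1:8,r2:Add1,r3:9,r4:7
c3: issue MUL r4<-Mul2 | r0:Mul1,r1:8,r2:Add1,r3:9,r4:Mul2
c4: issue SUB r1<-Add2 | r0:Mul1,r1:Add2,r2:Add1,r3:9,r4:Mul2
c5: stall | r0:Mul1,r1:Add2,r2:Add1,r3:9,r4:Mul2
c6: CDB Mul1=56; issue MUL r2<-Mul1 | r0:56,r1:Add2,r2:Mul1,r3:9,r4:Mul2
c7: stall | r0:56,r1:Add2,r2:Mul1,r3:9,r4:Mul2
c8: stall | r0:56,r1:Add2,r2:Mul1,r3:9,r4:Mul2
c9: CDB Add1=-52; stall | r0:56,r1:Add2,r2:Mul1,r3:9,r4:Mul2
c10: stall | r0:56,r1:Add2,r2:Mul1,r3:9,r4:Mul2
c11: CDB Mul2=504; issue MUL r4<-Mul2 | r0:56,r1:Add2,r2:Mul1,r3:9,r4:Mul2
c12: stall | r0:56,r1:Add2,r2:Mul1,r3:9,r4:Mul2
c13: stall | r0:56,r1:Add2,r2:Mul1,r3:9,r4:Mul2
c14: CDB Add2=-448; stall | r0:56,r1:-448,r2:Mul1,r3:9,r4:Mul2
c15: stall | r0:56,r1:-448,r2:Mul1,r3:9,r4:Mul2
c16: CDB Mul2=4536; issue MUL r3<-Mul2 | r0:56,r1:-448,r2:Mul1,r3:Mul2,r4:4536
c17: stall | r0:56,r1:-448,r2:Mul1,r3:Mul2,r4:4536
c18: stall | r0:56,r1:-448,r2:Mul1,r3:Mul2,r4:4536
c19: CDB Mul1=200704; issue MUL r4<-Mul1 | r0:56,r1:-448,r2:200704,r3:Mul2,r4:Mul1

STATUS = TAG Mul2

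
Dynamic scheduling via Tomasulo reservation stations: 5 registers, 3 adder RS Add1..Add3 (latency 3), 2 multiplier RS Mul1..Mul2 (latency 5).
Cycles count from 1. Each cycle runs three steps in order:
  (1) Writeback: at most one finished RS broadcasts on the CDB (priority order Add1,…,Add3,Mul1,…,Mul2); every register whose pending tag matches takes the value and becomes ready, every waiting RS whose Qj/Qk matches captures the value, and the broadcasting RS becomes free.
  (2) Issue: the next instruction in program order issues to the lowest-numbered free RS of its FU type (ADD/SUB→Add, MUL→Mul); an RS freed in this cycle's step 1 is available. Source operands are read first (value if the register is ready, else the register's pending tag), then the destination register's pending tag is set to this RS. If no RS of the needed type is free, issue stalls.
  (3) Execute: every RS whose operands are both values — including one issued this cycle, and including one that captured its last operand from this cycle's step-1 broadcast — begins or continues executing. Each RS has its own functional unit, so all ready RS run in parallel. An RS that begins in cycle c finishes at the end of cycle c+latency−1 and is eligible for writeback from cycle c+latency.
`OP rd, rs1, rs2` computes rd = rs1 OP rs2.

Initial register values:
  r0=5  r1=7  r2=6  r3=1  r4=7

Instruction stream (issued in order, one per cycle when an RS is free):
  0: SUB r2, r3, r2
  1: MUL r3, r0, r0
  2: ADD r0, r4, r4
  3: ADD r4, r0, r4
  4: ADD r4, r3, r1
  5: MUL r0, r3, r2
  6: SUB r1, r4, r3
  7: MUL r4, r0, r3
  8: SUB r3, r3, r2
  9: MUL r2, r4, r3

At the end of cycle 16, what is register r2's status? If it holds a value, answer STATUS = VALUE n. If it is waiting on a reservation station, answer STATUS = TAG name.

STATUS = TAG Mul2

  c1: issue SUB r2<-Add1  regs: r0:5,r1:7,r2:Add1,r3:1,r4:7
  c2: issue MUL r3<-Mul1  regs: r0:5,r1:7,r2:Add1,r3:Mul1,r4:7
  c3: issue ADD r0<-Add2  regs: r0:Add2,r1:7,r2:Add1,r3:Mul1,r4:7
  c4: CDB Add1=-5; issue ADD r4<-Add1  regs: r0:Add2,r1:7,r2:-5,r3:Mul1,r4:Add1
  c5: issue ADD r4<-Add3  regs: r0:Add2,r1:7,r2:-5,r3:Mul1,r4:Add3
  c6: CDB Add2=14; issue MUL r0<-Mul2  regs: r0:Mul2,r1:7,r2:-5,r3:Mul1,r4:Add3
  c7: CDB Mul1=25; issue SUB r1<-Add2  regs: r0:Mul2,r1:Add2,r2:-5,r3:25,r4:Add3
  c8: issue MUL r4<-Mul1  regs: r0:Mul2,r1:Add2,r2:-5,r3:25,r4:Mul1
  c9: CDB Add1=21; issue SUB r3<-Add1  regs: r0:Mul2,r1:Add2,r2:-5,r3:Add1,r4:Mul1
  c10: CDB Add3=32; stall  regs: r0:Mul2,r1:Add2,r2:-5,r3:Add1,r4:Mul1
  c11: stall  regs: r0:Mul2,r1:Add2,r2:-5,r3:Add1,r4:Mul1
  c12: CDB Add1=30; stall  regs: r0:Mul2,r1:Add2,r2:-5,r3:30,r4:Mul1
  c13: CDB Add2=7; stall  regs: r0:Mul2,r1:7,r2:-5,r3:30,r4:Mul1
  c14: CDB Mul2=-125; issue MUL r2<-Mul2  regs: r0:-125,r1:7,r2:Mul2,r3:30,r4:Mul1
  c15: -  regs: r0:-125,r1:7,r2:Mul2,r3:30,r4:Mul1
  c16: -  regs: r0:-125,r1:7,r2:Mul2,r3:30,r4:Mul1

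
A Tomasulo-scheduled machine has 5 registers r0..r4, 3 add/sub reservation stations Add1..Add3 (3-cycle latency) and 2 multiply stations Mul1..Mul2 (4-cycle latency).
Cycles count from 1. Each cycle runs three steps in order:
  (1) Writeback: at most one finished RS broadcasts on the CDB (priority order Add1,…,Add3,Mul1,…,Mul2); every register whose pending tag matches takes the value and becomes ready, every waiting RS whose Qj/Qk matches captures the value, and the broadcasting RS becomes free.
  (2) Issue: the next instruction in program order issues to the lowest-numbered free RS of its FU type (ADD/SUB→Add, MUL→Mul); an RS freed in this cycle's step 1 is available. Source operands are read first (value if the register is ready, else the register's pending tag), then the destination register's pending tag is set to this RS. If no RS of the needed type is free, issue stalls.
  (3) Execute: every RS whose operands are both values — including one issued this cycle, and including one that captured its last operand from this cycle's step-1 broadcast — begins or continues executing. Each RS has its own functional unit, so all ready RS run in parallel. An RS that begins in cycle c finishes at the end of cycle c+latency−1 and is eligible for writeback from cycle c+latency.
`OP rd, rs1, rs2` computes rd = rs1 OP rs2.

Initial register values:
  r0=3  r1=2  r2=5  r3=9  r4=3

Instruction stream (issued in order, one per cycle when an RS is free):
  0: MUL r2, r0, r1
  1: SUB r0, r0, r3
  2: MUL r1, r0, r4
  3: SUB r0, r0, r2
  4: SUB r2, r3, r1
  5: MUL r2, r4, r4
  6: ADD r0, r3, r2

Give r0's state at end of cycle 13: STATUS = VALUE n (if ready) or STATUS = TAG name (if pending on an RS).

c1: issue MUL r2<-Mul1 | r0:3,r1:2,r2:Mul1,r3:9,r4:3
c2: issue SUB r0<-Add1 | r0:Add1,r1:2,r2:Mul1,r3:9,r4:3
c3: issue MUL r1<-Mul2 | r0:Add1,r1:Mul2,r2:Mul1,r3:9,r4:3
c4: issue SUB r0<-Add2 | r0:Add2,r1:Mul2,r2:Mul1,r3:9,r4:3
c5: CDB Add1=-6; issue SUB r2<-Add1 | r0:Add2,r1:Mul2,r2:Add1,r3:9,r4:3
c6: CDB Mul1=6; issue MUL r2<-Mul1 | r0:Add2,r1:Mul2,r2:Mul1,r3:9,r4:3
c7: issue ADD r0<-Add3 | r0:Add3,r1:Mul2,r2:Mul1,r3:9,r4:3
c8: - | r0:Add3,r1:Mul2,r2:Mul1,r3:9,r4:3
c9: CDB Add2=-12 | r0:Add3,r1:Mul2,r2:Mul1,r3:9,r4:3
c10: CDB Mul1=9 | r0:Add3,r1:Mul2,r2:9,r3:9,r4:3
c11: CDB Mul2=-18 | r0:Add3,r1:-18,r2:9,r3:9,r4:3
c12: - | r0:Add3,r1:-18,r2:9,r3:9,r4:3
c13: CDB Add3=18 | r0:18,r1:-18,r2:9,r3:9,r4:3

STATUS = VALUE 18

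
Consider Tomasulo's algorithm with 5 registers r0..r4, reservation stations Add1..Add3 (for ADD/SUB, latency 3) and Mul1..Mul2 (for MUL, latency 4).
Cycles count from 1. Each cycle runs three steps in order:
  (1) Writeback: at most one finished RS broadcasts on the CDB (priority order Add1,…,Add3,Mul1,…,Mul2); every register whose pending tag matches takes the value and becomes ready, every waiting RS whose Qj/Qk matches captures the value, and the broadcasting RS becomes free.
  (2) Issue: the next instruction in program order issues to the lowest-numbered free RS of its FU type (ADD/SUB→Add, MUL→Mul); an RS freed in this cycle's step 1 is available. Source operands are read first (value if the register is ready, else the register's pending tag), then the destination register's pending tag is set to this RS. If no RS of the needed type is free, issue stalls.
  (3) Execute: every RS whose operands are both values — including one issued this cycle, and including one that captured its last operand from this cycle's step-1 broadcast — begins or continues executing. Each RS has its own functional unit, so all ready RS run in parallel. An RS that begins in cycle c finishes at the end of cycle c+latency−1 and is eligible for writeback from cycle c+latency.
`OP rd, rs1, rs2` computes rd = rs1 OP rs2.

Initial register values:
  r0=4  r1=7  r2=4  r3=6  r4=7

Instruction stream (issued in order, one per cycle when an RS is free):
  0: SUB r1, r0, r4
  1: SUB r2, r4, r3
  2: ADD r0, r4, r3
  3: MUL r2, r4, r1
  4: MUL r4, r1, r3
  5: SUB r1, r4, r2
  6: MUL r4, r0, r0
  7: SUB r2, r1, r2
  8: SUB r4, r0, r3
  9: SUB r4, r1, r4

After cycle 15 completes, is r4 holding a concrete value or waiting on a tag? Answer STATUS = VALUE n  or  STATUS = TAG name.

  c1: issue SUB r1<-Add1  regs: r0:4,r1:Add1,r2:4,r3:6,r4:7
  c2: issue SUB r2<-Add2  regs: r0:4,r1:Add1,r2:Add2,r3:6,r4:7
  c3: issue ADD r0<-Add3  regs: r0:Add3,r1:Add1,r2:Add2,r3:6,r4:7
  c4: CDB Add1=-3; issue MUL r2<-Mul1  regs: r0:Add3,r1:-3,r2:Mul1,r3:6,r4:7
  c5: CDB Add2=1; issue MUL r4<-Mul2  regs: r0:Add3,r1:-3,r2:Mul1,r3:6,r4:Mul2
  c6: CDB Add3=13; issue SUB r1<-Add1  regs: r0:13,r1:Add1,r2:Mul1,r3:6,r4:Mul2
  c7: stall  regs: r0:13,r1:Add1,r2:Mul1,r3:6,r4:Mul2
  c8: CDB Mul1=-21; issue MUL r4<-Mul1  regs: r0:13,r1:Add1,r2:-21,r3:6,r4:Mul1
  c9: CDB Mul2=-18; issue SUB r2<-Add2  regs: r0:13,r1:Add1,r2:Add2,r3:6,r4:Mul1
  c10: issue SUB r4<-Add3  regs: r0:13,r1:Add1,r2:Add2,r3:6,r4:Add3
  c11: stall  regs: r0:13,r1:Add1,r2:Add2,r3:6,r4:Add3
  c12: CDB Add1=3; issue SUB r4<-Add1  regs: r0:13,r1:3,r2:Add2,r3:6,r4:Add1
  c13: CDB Add3=7  regs: r0:13,r1:3,r2:Add2,r3:6,r4:Add1
  c14: CDB Mul1=169  regs: r0:13,r1:3,r2:Add2,r3:6,r4:Add1
  c15: CDB Add2=24  regs: r0:13,r1:3,r2:24,r3:6,r4:Add1

STATUS = TAG Add1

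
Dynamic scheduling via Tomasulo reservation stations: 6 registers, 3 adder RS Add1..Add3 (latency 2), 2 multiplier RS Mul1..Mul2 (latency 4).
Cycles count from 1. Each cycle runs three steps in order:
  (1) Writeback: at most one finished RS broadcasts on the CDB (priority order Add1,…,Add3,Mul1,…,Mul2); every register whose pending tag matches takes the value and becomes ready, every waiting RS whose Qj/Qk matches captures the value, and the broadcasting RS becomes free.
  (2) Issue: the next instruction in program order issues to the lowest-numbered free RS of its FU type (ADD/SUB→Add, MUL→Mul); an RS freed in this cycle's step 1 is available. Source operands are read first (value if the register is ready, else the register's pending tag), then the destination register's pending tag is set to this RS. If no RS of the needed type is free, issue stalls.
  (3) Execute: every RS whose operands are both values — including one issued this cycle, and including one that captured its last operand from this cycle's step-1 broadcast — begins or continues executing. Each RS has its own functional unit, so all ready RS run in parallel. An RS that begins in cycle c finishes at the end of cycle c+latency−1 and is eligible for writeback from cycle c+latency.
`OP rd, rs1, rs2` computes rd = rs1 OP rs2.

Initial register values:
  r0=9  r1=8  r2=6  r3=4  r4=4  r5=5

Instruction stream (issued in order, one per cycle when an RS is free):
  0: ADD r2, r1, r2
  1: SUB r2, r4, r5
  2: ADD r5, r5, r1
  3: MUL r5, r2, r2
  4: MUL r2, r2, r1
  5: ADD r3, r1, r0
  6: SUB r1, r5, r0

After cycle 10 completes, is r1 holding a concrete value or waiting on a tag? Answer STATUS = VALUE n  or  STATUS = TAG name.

STATUS = TAG Add2

c1: issue ADD r2<-Add1 | r0:9,r1:8,r2:Add1,r3:4,r4:4,r5:5
c2: issue SUB r2<-Add2 | r0:9,r1:8,r2:Add2,r3:4,r4:4,r5:5
c3: CDB Add1=14; issue ADD r5<-Add1 | r0:9,r1:8,r2:Add2,r3:4,r4:4,r5:Add1
c4: CDB Add2=-1; issue MUL r5<-Mul1 | r0:9,r1:8,r2:-1,r3:4,r4:4,r5:Mul1
c5: CDB Add1=13; issue MUL r2<-Mul2 | r0:9,r1:8,r2:Mul2,r3:4,r4:4,r5:Mul1
c6: issue ADD r3<-Add1 | r0:9,r1:8,r2:Mul2,r3:Add1,r4:4,r5:Mul1
c7: issue SUB r1<-Add2 | r0:9,r1:Add2,r2:Mul2,r3:Add1,r4:4,r5:Mul1
c8: CDB Add1=17 | r0:9,r1:Add2,r2:Mul2,r3:17,r4:4,r5:Mul1
c9: CDB Mul1=1 | r0:9,r1:Add2,r2:Mul2,r3:17,r4:4,r5:1
c10: CDB Mul2=-8 | r0:9,r1:Add2,r2:-8,r3:17,r4:4,r5:1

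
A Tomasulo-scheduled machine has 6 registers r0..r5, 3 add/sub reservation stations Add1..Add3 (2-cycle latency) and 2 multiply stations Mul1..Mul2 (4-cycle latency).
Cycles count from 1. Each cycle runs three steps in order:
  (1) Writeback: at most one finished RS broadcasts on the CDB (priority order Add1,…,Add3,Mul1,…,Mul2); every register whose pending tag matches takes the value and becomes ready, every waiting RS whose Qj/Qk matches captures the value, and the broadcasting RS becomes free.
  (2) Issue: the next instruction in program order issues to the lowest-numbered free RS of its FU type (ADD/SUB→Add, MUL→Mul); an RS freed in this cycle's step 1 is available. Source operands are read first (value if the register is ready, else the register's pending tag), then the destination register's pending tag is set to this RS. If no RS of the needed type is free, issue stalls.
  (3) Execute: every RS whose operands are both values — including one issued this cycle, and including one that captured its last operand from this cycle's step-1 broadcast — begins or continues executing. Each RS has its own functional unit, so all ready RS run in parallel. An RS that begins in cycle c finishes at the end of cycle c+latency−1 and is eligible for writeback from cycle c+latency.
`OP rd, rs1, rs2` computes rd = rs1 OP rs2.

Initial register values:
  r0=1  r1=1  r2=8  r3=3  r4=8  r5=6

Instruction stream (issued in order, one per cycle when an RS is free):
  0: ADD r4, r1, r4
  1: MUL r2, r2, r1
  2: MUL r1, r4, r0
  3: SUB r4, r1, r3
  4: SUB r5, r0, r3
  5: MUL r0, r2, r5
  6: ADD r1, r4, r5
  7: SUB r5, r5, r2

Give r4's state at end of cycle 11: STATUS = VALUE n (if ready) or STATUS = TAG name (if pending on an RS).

STATUS = VALUE 6

c1: issue ADD r4<-Add1 | r0:1,r1:1,r2:8,r3:3,r4:Add1,r5:6
c2: issue MUL r2<-Mul1 | r0:1,r1:1,r2:Mul1,r3:3,r4:Add1,r5:6
c3: CDB Add1=9; issue MUL r1<-Mul2 | r0:1,r1:Mul2,r2:Mul1,r3:3,r4:9,r5:6
c4: issue SUB r4<-Add1 | r0:1,r1:Mul2,r2:Mul1,r3:3,r4:Add1,r5:6
c5: issue SUB r5<-Add2 | r0:1,r1:Mul2,r2:Mul1,r3:3,r4:Add1,r5:Add2
c6: CDB Mul1=8; issue MUL r0<-Mul1 | r0:Mul1,r1:Mul2,r2:8,r3:3,r4:Add1,r5:Add2
c7: CDB Add2=-2; issue ADD r1<-Add2 | r0:Mul1,r1:Add2,r2:8,r3:3,r4:Add1,r5:-2
c8: CDB Mul2=9; issue SUB r5<-Add3 | r0:Mul1,r1:Add2,r2:8,r3:3,r4:Add1,r5:Add3
c9: - | r0:Mul1,r1:Add2,r2:8,r3:3,r4:Add1,r5:Add3
c10: CDB Add1=6 | r0:Mul1,r1:Add2,r2:8,r3:3,r4:6,r5:Add3
c11: CDB Add3=-10 | r0:Mul1,r1:Add2,r2:8,r3:3,r4:6,r5:-10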